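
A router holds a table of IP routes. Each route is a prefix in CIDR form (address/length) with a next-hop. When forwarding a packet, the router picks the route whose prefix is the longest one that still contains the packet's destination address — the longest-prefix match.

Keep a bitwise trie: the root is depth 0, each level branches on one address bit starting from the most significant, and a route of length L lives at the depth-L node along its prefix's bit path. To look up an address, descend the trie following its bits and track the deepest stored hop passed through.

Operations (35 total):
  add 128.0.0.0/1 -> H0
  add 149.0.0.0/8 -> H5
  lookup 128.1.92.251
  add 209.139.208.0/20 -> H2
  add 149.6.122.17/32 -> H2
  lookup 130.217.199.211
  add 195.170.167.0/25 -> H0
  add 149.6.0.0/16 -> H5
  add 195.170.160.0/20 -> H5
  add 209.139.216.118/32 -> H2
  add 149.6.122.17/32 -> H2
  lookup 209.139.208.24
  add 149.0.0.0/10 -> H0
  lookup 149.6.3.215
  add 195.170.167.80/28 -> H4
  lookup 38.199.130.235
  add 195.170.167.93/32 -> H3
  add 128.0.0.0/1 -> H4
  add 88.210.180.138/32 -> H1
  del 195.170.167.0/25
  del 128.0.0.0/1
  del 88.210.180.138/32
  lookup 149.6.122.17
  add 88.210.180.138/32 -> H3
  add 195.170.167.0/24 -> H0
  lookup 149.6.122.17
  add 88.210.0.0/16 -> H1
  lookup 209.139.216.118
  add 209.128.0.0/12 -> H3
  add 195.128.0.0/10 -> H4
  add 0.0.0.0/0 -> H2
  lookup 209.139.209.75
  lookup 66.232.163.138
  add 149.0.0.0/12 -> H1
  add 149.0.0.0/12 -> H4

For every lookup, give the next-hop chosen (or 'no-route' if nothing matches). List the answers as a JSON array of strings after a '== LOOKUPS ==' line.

Trace:
  + 128.0.0.0/1 (H0) depth=1
  + 149.0.0.0/8 (H5) depth=8
  Q 128.1.92.251: descend 100 ; hops seen [H0] ; pick H0
  + 209.139.208.0/20 (H2) depth=20
  + 149.6.122.17/32 (H2) depth=32
  Q 130.217.199.211: descend 100 ; hops seen [H0] ; pick H0
  + 195.170.167.0/25 (H0) depth=25
  + 149.6.0.0/16 (H5) depth=16
  + 195.170.160.0/20 (H5) depth=20
  + 209.139.216.118/32 (H2) depth=32
  + 149.6.122.17/32 (H2) depth=32
  Q 209.139.208.24: descend 11010001100010111101 ; hops seen [H0,H2] ; pick H2
  + 149.0.0.0/10 (H0) depth=10
  Q 149.6.3.215: descend 10010101000001100 ; hops seen [H0,H5,H0,H5] ; pick H5
  + 195.170.167.80/28 (H4) depth=28
  Q 38.199.130.235: descend ε ; hops seen [∅] ; pick no-route
  + 195.170.167.93/32 (H3) depth=32
  + 128.0.0.0/1 (H4) depth=1
  + 88.210.180.138/32 (H1) depth=32
  del 195.170.167.0/25 (clear depth 25)
  del 128.0.0.0/1 (clear depth 1)
  del 88.210.180.138/32 (clear depth 32)
  Q 149.6.122.17: descend 10010101000001100111101000010001 ; hops seen [H5,H0,H5,H2] ; pick H2
  + 88.210.180.138/32 (H3) depth=32
  + 195.170.167.0/24 (H0) depth=24
  Q 149.6.122.17: descend 10010101000001100111101000010001 ; hops seen [H5,H0,H5,H2] ; pick H2
  + 88.210.0.0/16 (H1) depth=16
  Q 209.139.216.118: descend 11010001100010111101100001110110 ; hops seen [H2,H2] ; pick H2
  + 209.128.0.0/12 (H3) depth=12
  + 195.128.0.0/10 (H4) depth=10
  + 0.0.0.0/0 (H2) depth=0
  Q 209.139.209.75: descend 11010001100010111101 ; hops seen [H2,H3,H2] ; pick H2
  Q 66.232.163.138: descend 010 ; hops seen [H2] ; pick H2
  + 149.0.0.0/12 (H1) depth=12
  + 149.0.0.0/12 (H4) depth=12

== LOOKUPS ==
["H0","H0","H2","H5","no-route","H2","H2","H2","H2","H2"]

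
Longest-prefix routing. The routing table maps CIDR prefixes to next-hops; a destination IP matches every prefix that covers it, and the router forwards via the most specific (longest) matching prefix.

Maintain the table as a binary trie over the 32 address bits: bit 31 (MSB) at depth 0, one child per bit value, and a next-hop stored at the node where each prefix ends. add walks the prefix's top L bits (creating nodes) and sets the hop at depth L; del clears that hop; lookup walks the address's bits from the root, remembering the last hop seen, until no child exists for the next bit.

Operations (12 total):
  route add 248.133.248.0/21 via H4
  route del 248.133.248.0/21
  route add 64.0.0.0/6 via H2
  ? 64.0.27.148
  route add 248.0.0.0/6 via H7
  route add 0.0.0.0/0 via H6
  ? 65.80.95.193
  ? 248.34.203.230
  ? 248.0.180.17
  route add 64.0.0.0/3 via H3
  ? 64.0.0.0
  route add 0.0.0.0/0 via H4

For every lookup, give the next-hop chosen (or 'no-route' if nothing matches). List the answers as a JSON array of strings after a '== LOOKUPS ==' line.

Trace:
  + 248.133.248.0/21 (H4) depth=21
  - 248.133.248.0/21 clear@21
  + 64.0.0.0/6 (H2) depth=6
  lookup 64.0.27.148: bits 010000 walk d0:-→d1:-→d2:-→d3:-→d4:-→d5:-→d6:H2 -> H2
  + 248.0.0.0/6 (H7) depth=6
  + 0.0.0.0/0 (H6) depth=0
  lookup 65.80.95.193: bits 010000 walk d0:H6→d1:-→d2:-→d3:-→d4:-→d5:-→d6:H2 -> H2
  lookup 248.34.203.230: bits 11111000 walk d0:H6→d1:-→d2:-→d3:-→d4:-→d5:-→d6:H7→d7:-→d8:- -> H7
  lookup 248.0.180.17: bits 11111000 walk d0:H6→d1:-→d2:-→d3:-→d4:-→d5:-→d6:H7→d7:-→d8:- -> H7
  + 64.0.0.0/3 (H3) depth=3
  lookup 64.0.0.0: bits 010000 walk d0:H6→d1:-→d2:-→d3:H3→d4:-→d5:-→d6:H2 -> H2
  + 0.0.0.0/0 (H4) depth=0

== LOOKUPS ==
["H2","H2","H7","H7","H2"]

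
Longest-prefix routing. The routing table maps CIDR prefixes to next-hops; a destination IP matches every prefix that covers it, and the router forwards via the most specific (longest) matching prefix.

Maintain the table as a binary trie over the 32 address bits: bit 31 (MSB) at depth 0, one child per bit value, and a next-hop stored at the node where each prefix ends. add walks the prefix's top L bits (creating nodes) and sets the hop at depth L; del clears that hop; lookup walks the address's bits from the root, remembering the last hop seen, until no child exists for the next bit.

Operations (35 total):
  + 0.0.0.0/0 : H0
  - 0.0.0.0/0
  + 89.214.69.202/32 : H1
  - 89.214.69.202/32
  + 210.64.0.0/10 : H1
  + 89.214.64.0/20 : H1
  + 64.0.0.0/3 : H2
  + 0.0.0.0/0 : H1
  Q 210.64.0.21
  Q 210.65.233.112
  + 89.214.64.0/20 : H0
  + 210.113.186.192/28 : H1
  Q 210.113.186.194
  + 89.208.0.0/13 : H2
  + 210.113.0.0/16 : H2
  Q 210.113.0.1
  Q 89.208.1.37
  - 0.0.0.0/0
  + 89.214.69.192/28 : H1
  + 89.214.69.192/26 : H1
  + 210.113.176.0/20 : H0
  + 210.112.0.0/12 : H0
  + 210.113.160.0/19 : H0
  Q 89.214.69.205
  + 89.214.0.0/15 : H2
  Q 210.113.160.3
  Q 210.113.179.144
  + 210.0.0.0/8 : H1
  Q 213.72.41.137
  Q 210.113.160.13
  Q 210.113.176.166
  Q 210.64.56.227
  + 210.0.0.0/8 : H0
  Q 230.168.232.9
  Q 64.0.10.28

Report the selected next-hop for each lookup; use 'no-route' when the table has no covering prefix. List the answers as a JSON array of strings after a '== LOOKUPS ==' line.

Process each operation:
  add 0.0.0.0/0 -> H0 at depth 0
  del 0.0.0.0/0 (clear depth 0)
  add 89.214.69.202/32 -> H1 at depth 32
  del 89.214.69.202/32 (clear depth 32)
  add 210.64.0.0/10 -> H1 at depth 10
  add 89.214.64.0/20 -> H1 at depth 20
  add 64.0.0.0/3 -> H2 at depth 3
  add 0.0.0.0/0 -> H1 at depth 0
  lookup 210.64.0.21: bits 1101001001 walk d0:H1→d1:-→d2:-→d3:-→d4:-→d5:-→d6:-→d7:-→d8:-→d9:-→d10:H1 -> H1
  lookup 210.65.233.112: bits 1101001001 walk d0:H1→d1:-→d2:-→d3:-→d4:-→d5:-→d6:-→d7:-→d8:-→d9:-→d10:H1 -> H1
  add 89.214.64.0/20 -> H0 at depth 20
  add 210.113.186.192/28 -> H1 at depth 28
  lookup 210.113.186.194: bits 1101001001110001101110101100 walk d0:H1→d1:-→d2:-→d3:-→d4:-→d5:-→d6:-→d7:-→d8:-→d9:-→d10:H1→d11:-→d12:-→d13:-→d14:-→d15:-→d16:-→d17:-→d18:-→d19:-→d20:-→d21:-→d22:-→d23:-→d24:-→d25:-→d26:-→d27:-→d28:H1 -> H1
  add 89.208.0.0/13 -> H2 at depth 13
  add 210.113.0.0/16 -> H2 at depth 16
  lookup 210.113.0.1: bits 1101001001110001 walk d0:H1→d1:-→d2:-→d3:-→d4:-→d5:-→d6:-→d7:-→d8:-→d9:-→d10:H1→d11:-→d12:-→d13:-→d14:-→d15:-→d16:H2 -> H2
  lookup 89.208.1.37: bits 0101100111010 walk d0:H1→d1:-→d2:-→d3:H2→d4:-→d5:-→d6:-→d7:-→d8:-→d9:-→d10:-→d11:-→d12:-→d13:H2 -> H2
  del 0.0.0.0/0 (clear depth 0)
  add 89.214.69.192/28 -> H1 at depth 28
  add 89.214.69.192/26 -> H1 at depth 26
  add 210.113.176.0/20 -> H0 at depth 20
  add 210.112.0.0/12 -> H0 at depth 12
  add 210.113.160.0/19 -> H0 at depth 19
  lookup 89.214.69.205: bits 01011001110101100100010111001 walk d0:-→d1:-→d2:-→d3:H2→d4:-→d5:-→d6:-→d7:-→d8:-→d9:-→d10:-→d11:-→d12:-→d13:H2→d14:-→d15:-→d16:-→d17:-→d18:-→d19:-→d20:H0→d21:-→d22:-→d23:-→d24:-→d25:-→d26:H1→d27:-→d28:H1→d29:- -> H1
  add 89.214.0.0/15 -> H2 at depth 15
  lookup 210.113.160.3: bits 1101001001110001101 walk d0:-→d1:-→d2:-→d3:-→d4:-→d5:-→d6:-→d7:-→d8:-→d9:-→d10:H1→d11:-→d12:H0→d13:-→d14:-→d15:-→d16:H2→d17:-→d18:-→d19:H0 -> H0
  lookup 210.113.179.144: bits 11010010011100011011 walk d0:-→d1:-→d2:-→d3:-→d4:-→d5:-→d6:-→d7:-→d8:-→d9:-→d10:H1→d11:-→d12:H0→d13:-→d14:-→d15:-→d16:H2→d17:-→d18:-→d19:H0→d20:H0 -> H0
  add 210.0.0.0/8 -> H1 at depth 8
  lookup 213.72.41.137: bits 11010 walk d0:-→d1:-→d2:-→d3:-→d4:-→d5:- -> no-route
  lookup 210.113.160.13: bits 1101001001110001101 walk d0:-→d1:-→d2:-→d3:-→d4:-→d5:-→d6:-→d7:-→d8:H1→d9:-→d10:H1→d11:-→d12:H0→d13:-→d14:-→d15:-→d16:H2→d17:-→d18:-→d19:H0 -> H0
  lookup 210.113.176.166: bits 11010010011100011011 walk d0:-→d1:-→d2:-→d3:-→d4:-→d5:-→d6:-→d7:-→d8:H1→d9:-→d10:H1→d11:-→d12:H0→d13:-→d14:-→d15:-→d16:H2→d17:-→d18:-→d19:H0→d20:H0 -> H0
  lookup 210.64.56.227: bits 1101001001 walk d0:-→d1:-→d2:-→d3:-→d4:-→d5:-→d6:-→d7:-→d8:H1→d9:-→d10:H1 -> H1
  add 210.0.0.0/8 -> H0 at depth 8
  lookup 230.168.232.9: bits 11 walk d0:-→d1:-→d2:- -> no-route
  lookup 64.0.10.28: bits 010 walk d0:-→d1:-→d2:-→d3:H2 -> H2

== LOOKUPS ==
["H1","H1","H1","H2","H2","H1","H0","H0","no-route","H0","H0","H1","no-route","H2"]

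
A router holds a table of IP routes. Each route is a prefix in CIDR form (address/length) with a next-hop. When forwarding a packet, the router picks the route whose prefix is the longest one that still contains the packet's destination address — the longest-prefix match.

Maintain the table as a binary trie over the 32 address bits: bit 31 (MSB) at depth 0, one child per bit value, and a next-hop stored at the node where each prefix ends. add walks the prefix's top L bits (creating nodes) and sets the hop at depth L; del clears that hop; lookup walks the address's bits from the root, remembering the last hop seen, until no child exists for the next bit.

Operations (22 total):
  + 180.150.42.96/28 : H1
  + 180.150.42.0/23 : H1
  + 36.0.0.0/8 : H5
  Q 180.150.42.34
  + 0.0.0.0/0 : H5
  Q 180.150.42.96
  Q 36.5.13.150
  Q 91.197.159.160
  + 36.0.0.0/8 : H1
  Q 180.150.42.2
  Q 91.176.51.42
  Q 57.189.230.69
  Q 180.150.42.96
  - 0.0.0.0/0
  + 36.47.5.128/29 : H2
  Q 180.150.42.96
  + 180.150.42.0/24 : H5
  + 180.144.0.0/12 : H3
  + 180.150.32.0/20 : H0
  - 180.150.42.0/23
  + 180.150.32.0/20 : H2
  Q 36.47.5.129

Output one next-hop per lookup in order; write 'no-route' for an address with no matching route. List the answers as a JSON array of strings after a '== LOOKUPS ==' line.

Trace:
  add 180.150.42.96/28 -> H1 at depth 28
  add 180.150.42.0/23 -> H1 at depth 23
  add 36.0.0.0/8 -> H5 at depth 8
  Q 180.150.42.34: descend 1011010010010110001010100 ; hops seen [H1] ; pick H1
  add 0.0.0.0/0 -> H5 at depth 0
  Q 180.150.42.96: descend 1011010010010110001010100110 ; hops seen [H5,H1,H1] ; pick H1
  Q 36.5.13.150: descend 00100100 ; hops seen [H5,H5] ; pick H5
  Q 91.197.159.160: descend 0 ; hops seen [H5] ; pick H5
  add 36.0.0.0/8 -> H1 at depth 8
  Q 180.150.42.2: descend 1011010010010110001010100 ; hops seen [H5,H1] ; pick H1
  Q 91.176.51.42: descend 0 ; hops seen [H5] ; pick H5
  Q 57.189.230.69: descend 001 ; hops seen [H5] ; pick H5
  Q 180.150.42.96: descend 1011010010010110001010100110 ; hops seen [H5,H1,H1] ; pick H1
  del 0.0.0.0/0 (clear depth 0)
  add 36.47.5.128/29 -> H2 at depth 29
  Q 180.150.42.96: descend 1011010010010110001010100110 ; hops seen [H1,H1] ; pick H1
  add 180.150.42.0/24 -> H5 at depth 24
  add 180.144.0.0/12 -> H3 at depth 12
  add 180.150.32.0/20 -> H0 at depth 20
  del 180.150.42.0/23 (clear depth 23)
  add 180.150.32.0/20 -> H2 at depth 20
  Q 36.47.5.129: descend 00100100001011110000010110000 ; hops seen [H1,H2] ; pick H2

== LOOKUPS ==
["H1","H1","H5","H5","H1","H5","H5","H1","H1","H2"]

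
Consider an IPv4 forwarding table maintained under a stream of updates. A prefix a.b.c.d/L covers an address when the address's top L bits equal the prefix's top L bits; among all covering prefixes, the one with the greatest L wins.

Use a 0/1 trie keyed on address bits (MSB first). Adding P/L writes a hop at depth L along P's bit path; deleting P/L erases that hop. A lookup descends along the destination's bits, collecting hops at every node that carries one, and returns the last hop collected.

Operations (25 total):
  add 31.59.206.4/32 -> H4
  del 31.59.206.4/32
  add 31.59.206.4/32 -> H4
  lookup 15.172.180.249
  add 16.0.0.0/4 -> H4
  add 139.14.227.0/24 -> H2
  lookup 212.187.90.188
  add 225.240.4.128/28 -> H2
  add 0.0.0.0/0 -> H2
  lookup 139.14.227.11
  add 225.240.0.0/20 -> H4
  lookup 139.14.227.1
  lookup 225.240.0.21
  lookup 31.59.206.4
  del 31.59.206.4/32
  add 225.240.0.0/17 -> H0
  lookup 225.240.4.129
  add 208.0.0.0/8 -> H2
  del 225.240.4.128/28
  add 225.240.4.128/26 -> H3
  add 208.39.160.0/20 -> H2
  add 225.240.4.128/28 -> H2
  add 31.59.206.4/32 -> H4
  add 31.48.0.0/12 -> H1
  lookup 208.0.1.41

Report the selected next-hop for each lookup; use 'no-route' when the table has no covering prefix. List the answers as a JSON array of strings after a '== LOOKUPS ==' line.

Trace:
  + 31.59.206.4/32 (H4) depth=32
  del 31.59.206.4/32 (clear depth 32)
  + 31.59.206.4/32 (H4) depth=32
  ? 15.172.180.249  path d0:-→d1:-→d2:-→d3:-  best=no-route
  + 16.0.0.0/4 (H4) depth=4
  + 139.14.227.0/24 (H2) depth=24
  ? 212.187.90.188  path d0:-→d1:-  best=no-route
  + 225.240.4.128/28 (H2) depth=28
  + 0.0.0.0/0 (H2) depth=0
  ? 139.14.227.11  path d0:H2→d1:-→d2:-→d3:-→d4:-→d5:-→d6:-→d7:-→d8:-→d9:-→d10:-→d11:-→d12:-→d13:-→d14:-→d15:-→d16:-→d17:-→d18:-→d19:-→d20:-→d21:-→d22:-→d23:-→d24:H2  best=H2
  + 225.240.0.0/20 (H4) depth=20
  ? 139.14.227.1  path d0:H2→d1:-→d2:-→d3:-→d4:-→d5:-→d6:-→d7:-→d8:-→d9:-→d10:-→d11:-→d12:-→d13:-→d14:-→d15:-→d16:-→d17:-→d18:-→d19:-→d20:-→d21:-→d22:-→d23:-→d24:H2  best=H2
  ? 225.240.0.21  path d0:H2→d1:-→d2:-→d3:-→d4:-→d5:-→d6:-→d7:-→d8:-→d9:-→d10:-→d11:-→d12:-→d13:-→d14:-→d15:-→d16:-→d17:-→d18:-→d19:-→d20:H4→d21:-  best=H4
  ? 31.59.206.4  path d0:H2→d1:-→d2:-→d3:-→d4:H4→d5:-→d6:-→d7:-→d8:-→d9:-→d10:-→d11:-→d12:-→d13:-→d14:-→d15:-→d16:-→d17:-→d18:-→d19:-→d20:-→d21:-→d22:-→d23:-→d24:-→d25:-→d26:-→d27:-→d28:-→d29:-→d30:-→d31:-→d32:H4  best=H4
  del 31.59.206.4/32 (clear depth 32)
  + 225.240.0.0/17 (H0) depth=17
  ? 225.240.4.129  path d0:H2→d1:-→d2:-→d3:-→d4:-→d5:-→d6:-→d7:-→d8:-→d9:-→d10:-→d11:-→d12:-→d13:-→d14:-→d15:-→d16:-→d17:H0→d18:-→d19:-→d20:H4→d21:-→d22:-→d23:-→d24:-→d25:-→d26:-→d27:-→d28:H2  best=H2
  + 208.0.0.0/8 (H2) depth=8
  del 225.240.4.128/28 (clear depth 28)
  + 225.240.4.128/26 (H3) depth=26
  + 208.39.160.0/20 (H2) depth=20
  + 225.240.4.128/28 (H2) depth=28
  + 31.59.206.4/32 (H4) depth=32
  + 31.48.0.0/12 (H1) depth=12
  ? 208.0.1.41  path d0:H2→d1:-→d2:-→d3:-→d4:-→d5:-→d6:-→d7:-→d8:H2→d9:-→d10:-  best=H2

== LOOKUPS ==
["no-route","no-route","H2","H2","H4","H4","H2","H2"]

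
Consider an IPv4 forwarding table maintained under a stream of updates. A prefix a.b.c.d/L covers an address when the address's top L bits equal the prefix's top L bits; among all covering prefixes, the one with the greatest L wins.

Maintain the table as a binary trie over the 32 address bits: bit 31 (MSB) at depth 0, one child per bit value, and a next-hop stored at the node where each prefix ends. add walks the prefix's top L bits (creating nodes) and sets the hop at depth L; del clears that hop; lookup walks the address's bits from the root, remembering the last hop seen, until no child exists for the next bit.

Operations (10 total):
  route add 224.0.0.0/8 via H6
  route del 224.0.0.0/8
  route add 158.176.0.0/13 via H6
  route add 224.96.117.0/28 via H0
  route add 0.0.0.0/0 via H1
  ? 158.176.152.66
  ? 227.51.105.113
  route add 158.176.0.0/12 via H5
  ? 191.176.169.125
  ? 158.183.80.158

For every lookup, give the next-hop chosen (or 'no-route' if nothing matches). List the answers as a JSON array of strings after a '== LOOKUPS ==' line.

Apply in order:
  add 224.0.0.0/8 -> H6 at depth 8
  del 224.0.0.0/8 (clear depth 8)
  add 158.176.0.0/13 -> H6 at depth 13
  add 224.96.117.0/28 -> H0 at depth 28
  add 0.0.0.0/0 -> H1 at depth 0
  lookup 158.176.152.66: bits 1001111010110 walk d0:H1→d1:-→d2:-→d3:-→d4:-→d5:-→d6:-→d7:-→d8:-→d9:-→d10:-→d11:-→d12:-→d13:H6 -> H6
  lookup 227.51.105.113: bits 111000 walk d0:H1→d1:-→d2:-→d3:-→d4:-→d5:-→d6:- -> H1
  add 158.176.0.0/12 -> H5 at depth 12
  lookup 191.176.169.125: bits 10 walk d0:H1→d1:-→d2:- -> H1
  lookup 158.183.80.158: bits 1001111010110 walk d0:H1→d1:-→d2:-→d3:-→d4:-→d5:-→d6:-→d7:-→d8:-→d9:-→d10:-→d11:-→d12:H5→d13:H6 -> H6

== LOOKUPS ==
["H6","H1","H1","H6"]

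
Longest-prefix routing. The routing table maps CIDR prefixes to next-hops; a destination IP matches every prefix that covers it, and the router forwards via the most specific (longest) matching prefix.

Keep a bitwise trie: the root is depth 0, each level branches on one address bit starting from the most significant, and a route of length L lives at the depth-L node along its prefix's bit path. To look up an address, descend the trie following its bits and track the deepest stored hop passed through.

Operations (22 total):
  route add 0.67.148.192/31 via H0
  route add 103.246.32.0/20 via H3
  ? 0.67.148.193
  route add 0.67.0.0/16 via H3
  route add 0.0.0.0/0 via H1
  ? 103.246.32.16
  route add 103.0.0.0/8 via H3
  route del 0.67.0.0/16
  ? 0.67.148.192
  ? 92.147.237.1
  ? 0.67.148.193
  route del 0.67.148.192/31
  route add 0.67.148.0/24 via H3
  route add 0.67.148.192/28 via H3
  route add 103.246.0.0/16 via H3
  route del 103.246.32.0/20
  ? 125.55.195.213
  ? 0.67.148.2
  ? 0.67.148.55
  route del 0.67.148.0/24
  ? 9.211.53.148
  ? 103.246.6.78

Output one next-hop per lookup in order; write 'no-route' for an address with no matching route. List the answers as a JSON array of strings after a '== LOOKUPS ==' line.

Apply in order:
  add 0.67.148.192/31 -> H0 at depth 31
  add 103.246.32.0/20 -> H3 at depth 20
  lookup 0.67.148.193: bits 0000000001000011100101001100000 walk d0:-→d1:-→d2:-→d3:-→d4:-→d5:-→d6:-→d7:-→d8:-→d9:-→d10:-→d11:-→d12:-→d13:-→d14:-→d15:-→d16:-→d17:-→d18:-→d19:-→d20:-→d21:-→d22:-→d23:-→d24:-→d25:-→d26:-→d27:-→d28:-→d29:-→d30:-→d31:H0 -> H0
  add 0.67.0.0/16 -> H3 at depth 16
  add 0.0.0.0/0 -> H1 at depth 0
  lookup 103.246.32.16: bits 01100111111101100010 walk d0:H1→d1:-→d2:-→d3:-→d4:-→d5:-→d6:-→d7:-→d8:-→d9:-→d10:-→d11:-→d12:-→d13:-→d14:-→d15:-→d16:-→d17:-→d18:-→d19:-→d20:H3 -> H3
  add 103.0.0.0/8 -> H3 at depth 8
  - 0.67.0.0/16 clear@16
  lookup 0.67.148.192: bits 0000000001000011100101001100000 walk d0:H1→d1:-→d2:-→d3:-→d4:-→d5:-→d6:-→d7:-→d8:-→d9:-→d10:-→d11:-→d12:-→d13:-→d14:-→d15:-→d16:-→d17:-→d18:-→d19:-→d20:-→d21:-→d22:-→d23:-→d24:-→d25:-→d26:-→d27:-→d28:-→d29:-→d30:-→d31:H0 -> H0
  lookup 92.147.237.1: bits 01 walk d0:H1→d1:-→d2:- -> H1
  lookup 0.67.148.193: bits 0000000001000011100101001100000 walk d0:H1→d1:-→d2:-→d3:-→d4:-→d5:-→d6:-→d7:-→d8:-→d9:-→d10:-→d11:-→d12:-→d13:-→d14:-→d15:-→d16:-→d17:-→d18:-→d19:-→d20:-→d21:-→d22:-→d23:-→d24:-→d25:-→d26:-→d27:-→d28:-→d29:-→d30:-→d31:H0 -> H0
  - 0.67.148.192/31 clear@31
  add 0.67.148.0/24 -> H3 at depth 24
  add 0.67.148.192/28 -> H3 at depth 28
  add 103.246.0.0/16 -> H3 at depth 16
  - 103.246.32.0/20 clear@20
  lookup 125.55.195.213: bits 011 walk d0:H1→d1:-→d2:-→d3:- -> H1
  lookup 0.67.148.2: bits 000000000100001110010100 walk d0:H1→d1:-→d2:-→d3:-→d4:-→d5:-→d6:-→d7:-→d8:-→d9:-→d10:-→d11:-→d12:-→d13:-→d14:-→d15:-→d16:-→d17:-→d18:-→d19:-→d20:-→d21:-→d22:-→d23:-→d24:H3 -> H3
  lookup 0.67.148.55: bits 000000000100001110010100 walk d0:H1→d1:-→d2:-→d3:-→d4:-→d5:-→d6:-→d7:-→d8:-→d9:-→d10:-→d11:-→d12:-→d13:-→d14:-→d15:-→d16:-→d17:-→d18:-→d19:-→d20:-→d21:-→d22:-→d23:-→d24:H3 -> H3
  - 0.67.148.0/24 clear@24
  lookup 9.211.53.148: bits 0000 walk d0:H1→d1:-→d2:-→d3:-→d4:- -> H1
  lookup 103.246.6.78: bits 011001111111011000 walk d0:H1→d1:-→d2:-→d3:-→d4:-→d5:-→d6:-→d7:-→d8:H3→d9:-→d10:-→d11:-→d12:-→d13:-→d14:-→d15:-→d16:H3→d17:-→d18:- -> H3

== LOOKUPS ==
["H0","H3","H0","H1","H0","H1","H3","H3","H1","H3"]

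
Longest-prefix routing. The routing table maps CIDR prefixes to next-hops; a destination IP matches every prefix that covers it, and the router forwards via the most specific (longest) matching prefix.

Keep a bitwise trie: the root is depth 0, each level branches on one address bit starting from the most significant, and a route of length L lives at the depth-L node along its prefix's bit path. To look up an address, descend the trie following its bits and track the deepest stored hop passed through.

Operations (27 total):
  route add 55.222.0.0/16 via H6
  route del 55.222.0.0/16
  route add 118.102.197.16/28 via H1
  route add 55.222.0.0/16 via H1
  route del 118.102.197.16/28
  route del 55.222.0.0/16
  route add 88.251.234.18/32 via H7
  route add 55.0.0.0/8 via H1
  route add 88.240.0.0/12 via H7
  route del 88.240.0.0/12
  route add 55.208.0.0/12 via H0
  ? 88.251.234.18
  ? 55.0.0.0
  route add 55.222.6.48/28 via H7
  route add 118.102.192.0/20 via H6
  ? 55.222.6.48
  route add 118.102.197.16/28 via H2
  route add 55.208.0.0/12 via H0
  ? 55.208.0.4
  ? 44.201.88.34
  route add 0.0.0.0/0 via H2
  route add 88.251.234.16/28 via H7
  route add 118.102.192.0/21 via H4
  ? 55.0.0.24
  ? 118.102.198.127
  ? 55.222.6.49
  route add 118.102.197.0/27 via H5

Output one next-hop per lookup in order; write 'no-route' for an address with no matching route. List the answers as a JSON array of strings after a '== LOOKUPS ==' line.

Process each operation:
  add 55.222.0.0/16 -> H6 at depth 16
  del 55.222.0.0/16 (clear depth 16)
  add 118.102.197.16/28 -> H1 at depth 28
  add 55.222.0.0/16 -> H1 at depth 16
  del 118.102.197.16/28 (clear depth 28)
  del 55.222.0.0/16 (clear depth 16)
  add 88.251.234.18/32 -> H7 at depth 32
  add 55.0.0.0/8 -> H1 at depth 8
  add 88.240.0.0/12 -> H7 at depth 12
  del 88.240.0.0/12 (clear depth 12)
  add 55.208.0.0/12 -> H0 at depth 12
  ? 88.251.234.18  path d0:-→d1:-→d2:-→d3:-→d4:-→d5:-→d6:-→d7:-→d8:-→d9:-→d10:-→d11:-→d12:-→d13:-→d14:-→d15:-→d16:-→d17:-→d18:-→d19:-→d20:-→d21:-→d22:-→d23:-→d24:-→d25:-→d26:-→d27:-→d28:-→d29:-→d30:-→d31:-→d32:H7  best=H7
  ? 55.0.0.0  path d0:-→d1:-→d2:-→d3:-→d4:-→d5:-→d6:-→d7:-→d8:H1  best=H1
  add 55.222.6.48/28 -> H7 at depth 28
  add 118.102.192.0/20 -> H6 at depth 20
  ? 55.222.6.48  path d0:-→d1:-→d2:-→d3:-→d4:-→d5:-→d6:-→d7:-→d8:H1→d9:-→d10:-→d11:-→d12:H0→d13:-→d14:-→d15:-→d16:-→d17:-→d18:-→d19:-→d20:-→d21:-→d22:-→d23:-→d24:-→d25:-→d26:-→d27:-→d28:H7  best=H7
  add 118.102.197.16/28 -> H2 at depth 28
  add 55.208.0.0/12 -> H0 at depth 12
  ? 55.208.0.4  path d0:-→d1:-→d2:-→d3:-→d4:-→d5:-→d6:-→d7:-→d8:H1→d9:-→d10:-→d11:-→d12:H0  best=H0
  ? 44.201.88.34  path d0:-→d1:-→d2:-→d3:-  best=no-route
  add 0.0.0.0/0 -> H2 at depth 0
  add 88.251.234.16/28 -> H7 at depth 28
  add 118.102.192.0/21 -> H4 at depth 21
  ? 55.0.0.24  path d0:H2→d1:-→d2:-→d3:-→d4:-→d5:-→d6:-→d7:-→d8:H1  best=H1
  ? 118.102.198.127  path d0:H2→d1:-→d2:-→d3:-→d4:-→d5:-→d6:-→d7:-→d8:-→d9:-→d10:-→d11:-→d12:-→d13:-→d14:-→d15:-→d16:-→d17:-→d18:-→d19:-→d20:H6→d21:H4→d22:-  best=H4
  ? 55.222.6.49  path d0:H2→d1:-→d2:-→d3:-→d4:-→d5:-→d6:-→d7:-→d8:H1→d9:-→d10:-→d11:-→d12:H0→d13:-→d14:-→d15:-→d16:-→d17:-→d18:-→d19:-→d20:-→d21:-→d22:-→d23:-→d24:-→d25:-→d26:-→d27:-→d28:H7  best=H7
  add 118.102.197.0/27 -> H5 at depth 27

== LOOKUPS ==
["H7","H1","H7","H0","no-route","H1","H4","H7"]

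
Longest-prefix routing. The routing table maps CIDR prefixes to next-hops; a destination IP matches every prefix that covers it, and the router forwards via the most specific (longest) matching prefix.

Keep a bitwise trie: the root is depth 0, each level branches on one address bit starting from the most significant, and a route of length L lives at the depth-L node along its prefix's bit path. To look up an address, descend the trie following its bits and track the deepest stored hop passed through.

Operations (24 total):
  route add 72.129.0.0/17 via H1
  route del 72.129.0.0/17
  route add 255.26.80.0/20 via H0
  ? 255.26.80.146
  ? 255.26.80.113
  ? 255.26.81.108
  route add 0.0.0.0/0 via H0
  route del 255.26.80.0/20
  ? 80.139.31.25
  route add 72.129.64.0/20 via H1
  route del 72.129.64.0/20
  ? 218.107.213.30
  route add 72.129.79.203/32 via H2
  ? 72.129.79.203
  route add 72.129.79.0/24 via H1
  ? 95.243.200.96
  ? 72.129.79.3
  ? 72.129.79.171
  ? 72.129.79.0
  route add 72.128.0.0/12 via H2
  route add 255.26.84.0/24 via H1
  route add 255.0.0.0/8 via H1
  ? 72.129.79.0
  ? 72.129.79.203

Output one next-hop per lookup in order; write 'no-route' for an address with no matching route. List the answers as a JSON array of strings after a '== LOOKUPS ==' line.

Trace:
  + 72.129.0.0/17 (H1) depth=17
  - 72.129.0.0/17 clear@17
  + 255.26.80.0/20 (H0) depth=20
  ? 255.26.80.146  path d0:-→d1:-→d2:-→d3:-→d4:-→d5:-→d6:-→d7:-→d8:-→d9:-→d10:-→d11:-→d12:-→d13:-→d14:-→d15:-→d16:-→d17:-→d18:-→d19:-→d20:H0  best=H0
  ? 255.26.80.113  path d0:-→d1:-→d2:-→d3:-→d4:-→d5:-→d6:-→d7:-→d8:-→d9:-→d10:-→d11:-→d12:-→d13:-→d14:-→d15:-→d16:-→d17:-→d18:-→d19:-→d20:H0  best=H0
  ? 255.26.81.108  path d0:-→d1:-→d2:-→d3:-→d4:-→d5:-→d6:-→d7:-→d8:-→d9:-→d10:-→d11:-→d12:-→d13:-→d14:-→d15:-→d16:-→d17:-→d18:-→d19:-→d20:H0  best=H0
  + 0.0.0.0/0 (H0) depth=0
  - 255.26.80.0/20 clear@20
  ? 80.139.31.25  path d0:H0→d1:-→d2:-→d3:-  best=H0
  + 72.129.64.0/20 (H1) depth=20
  - 72.129.64.0/20 clear@20
  ? 218.107.213.30  path d0:H0→d1:-→d2:-  best=H0
  + 72.129.79.203/32 (H2) depth=32
  ? 72.129.79.203  path d0:H0→d1:-→d2:-→d3:-→d4:-→d5:-→d6:-→d7:-→d8:-→d9:-→d10:-→d11:-→d12:-→d13:-→d14:-→d15:-→d16:-→d17:-→d18:-→d19:-→d20:-→d21:-→d22:-→d23:-→d24:-→d25:-→d26:-→d27:-→d28:-→d29:-→d30:-→d31:-→d32:H2  best=H2
  + 72.129.79.0/24 (H1) depth=24
  ? 95.243.200.96  path d0:H0→d1:-→d2:-→d3:-  best=H0
  ? 72.129.79.3  path d0:H0→d1:-→d2:-→d3:-→d4:-→d5:-→d6:-→d7:-→d8:-→d9:-→d10:-→d11:-→d12:-→d13:-→d14:-→d15:-→d16:-→d17:-→d18:-→d19:-→d20:-→d21:-→d22:-→d23:-→d24:H1  best=H1
  ? 72.129.79.171  path d0:H0→d1:-→d2:-→d3:-→d4:-→d5:-→d6:-→d7:-→d8:-→d9:-→d10:-→d11:-→d12:-→d13:-→d14:-→d15:-→d16:-→d17:-→d18:-→d19:-→d20:-→d21:-→d22:-→d23:-→d24:H1→d25:-  best=H1
  ? 72.129.79.0  path d0:H0→d1:-→d2:-→d3:-→d4:-→d5:-→d6:-→d7:-→d8:-→d9:-→d10:-→d11:-→d12:-→d13:-→d14:-→d15:-→d16:-→d17:-→d18:-→d19:-→d20:-→d21:-→d22:-→d23:-→d24:H1  best=H1
  + 72.128.0.0/12 (H2) depth=12
  + 255.26.84.0/24 (H1) depth=24
  + 255.0.0.0/8 (H1) depth=8
  ? 72.129.79.0  path d0:H0→d1:-→d2:-→d3:-→d4:-→d5:-→d6:-→d7:-→d8:-→d9:-→d10:-→d11:-→d12:H2→d13:-→d14:-→d15:-→d16:-→d17:-→d18:-→d19:-→d20:-→d21:-→d22:-→d23:-→d24:H1  best=H1
  ? 72.129.79.203  path d0:H0→d1:-→d2:-→d3:-→d4:-→d5:-→d6:-→d7:-→d8:-→d9:-→d10:-→d11:-→d12:H2→d13:-→d14:-→d15:-→d16:-→d17:-→d18:-→d19:-→d20:-→d21:-→d22:-→d23:-→d24:H1→d25:-→d26:-→d27:-→d28:-→d29:-→d30:-→d31:-→d32:H2  best=H2

== LOOKUPS ==
["H0","H0","H0","H0","H0","H2","H0","H1","H1","H1","H1","H2"]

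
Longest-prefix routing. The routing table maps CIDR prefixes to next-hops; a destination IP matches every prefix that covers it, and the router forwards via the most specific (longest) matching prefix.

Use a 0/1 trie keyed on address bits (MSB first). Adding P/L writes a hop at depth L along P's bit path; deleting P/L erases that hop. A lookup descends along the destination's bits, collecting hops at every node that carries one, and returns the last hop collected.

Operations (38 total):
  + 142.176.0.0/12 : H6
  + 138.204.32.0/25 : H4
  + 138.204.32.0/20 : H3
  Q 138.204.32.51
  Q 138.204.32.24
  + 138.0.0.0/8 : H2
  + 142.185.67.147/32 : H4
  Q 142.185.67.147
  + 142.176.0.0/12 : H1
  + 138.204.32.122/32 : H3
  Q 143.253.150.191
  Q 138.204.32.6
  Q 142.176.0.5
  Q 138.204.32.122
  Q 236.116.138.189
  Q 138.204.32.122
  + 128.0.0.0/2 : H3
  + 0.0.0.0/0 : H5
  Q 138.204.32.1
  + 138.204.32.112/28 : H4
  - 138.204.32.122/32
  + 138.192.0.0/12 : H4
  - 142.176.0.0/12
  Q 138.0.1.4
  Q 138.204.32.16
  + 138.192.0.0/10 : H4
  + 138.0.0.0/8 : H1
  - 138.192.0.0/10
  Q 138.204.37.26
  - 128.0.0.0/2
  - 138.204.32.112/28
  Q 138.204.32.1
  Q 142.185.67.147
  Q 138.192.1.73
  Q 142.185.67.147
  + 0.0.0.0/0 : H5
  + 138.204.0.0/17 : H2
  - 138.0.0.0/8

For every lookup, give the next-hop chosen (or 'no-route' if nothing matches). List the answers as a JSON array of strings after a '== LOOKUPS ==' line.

Trace:
  add 142.176.0.0/12 -> H6 at depth 12
  add 138.204.32.0/25 -> H4 at depth 25
  add 138.204.32.0/20 -> H3 at depth 20
  Q 138.204.32.51: descend 1000101011001100001000000 ; hops seen [H3,H4] ; pick H4
  Q 138.204.32.24: descend 1000101011001100001000000 ; hops seen [H3,H4] ; pick H4
  add 138.0.0.0/8 -> H2 at depth 8
  add 142.185.67.147/32 -> H4 at depth 32
  Q 142.185.67.147: descend 10001110101110010100001110010011 ; hops seen [H6,H4] ; pick H4
  add 142.176.0.0/12 -> H1 at depth 12
  add 138.204.32.122/32 -> H3 at depth 32
  Q 143.253.150.191: descend 1000111 ; hops seen [∅] ; pick no-route
  Q 138.204.32.6: descend 1000101011001100001000000 ; hops seen [H2,H3,H4] ; pick H4
  Q 142.176.0.5: descend 100011101011 ; hops seen [H1] ; pick H1
  Q 138.204.32.122: descend 10001010110011000010000001111010 ; hops seen [H2,H3,H4,H3] ; pick H3
  Q 236.116.138.189: descend 1 ; hops seen [∅] ; pick no-route
  Q 138.204.32.122: descend 10001010110011000010000001111010 ; hops seen [H2,H3,H4,H3] ; pick H3
  add 128.0.0.0/2 -> H3 at depth 2
  add 0.0.0.0/0 -> H5 at depth 0
  Q 138.204.32.1: descend 1000101011001100001000000 ; hops seen [H5,H3,H2,H3,H4] ; pick H4
  add 138.204.32.112/28 -> H4 at depth 28
  del 138.204.32.122/32 (clear depth 32)
  add 138.192.0.0/12 -> H4 at depth 12
  del 142.176.0.0/12 (clear depth 12)
  Q 138.0.1.4: descend 10001010 ; hops seen [H5,H3,H2] ; pick H2
  Q 138.204.32.16: descend 1000101011001100001000000 ; hops seen [H5,H3,H2,H4,H3,H4] ; pick H4
  add 138.192.0.0/10 -> H4 at depth 10
  add 138.0.0.0/8 -> H1 at depth 8
  del 138.192.0.0/10 (clear depth 10)
  Q 138.204.37.26: descend 100010101100110000100 ; hops seen [H5,H3,H1,H4,H3] ; pick H3
  del 128.0.0.0/2 (clear depth 2)
  del 138.204.32.112/28 (clear depth 28)
  Q 138.204.32.1: descend 1000101011001100001000000 ; hops seen [H5,H1,H4,H3,H4] ; pick H4
  Q 142.185.67.147: descend 10001110101110010100001110010011 ; hops seen [H5,H4] ; pick H4
  Q 138.192.1.73: descend 100010101100 ; hops seen [H5,H1,H4] ; pick H4
  Q 142.185.67.147: descend 10001110101110010100001110010011 ; hops seen [H5,H4] ; pick H4
  add 0.0.0.0/0 -> H5 at depth 0
  add 138.204.0.0/17 -> H2 at depth 17
  del 138.0.0.0/8 (clear depth 8)

== LOOKUPS ==
["H4","H4","H4","no-route","H4","H1","H3","no-route","H3","H4","H2","H4","H3","H4","H4","H4","H4"]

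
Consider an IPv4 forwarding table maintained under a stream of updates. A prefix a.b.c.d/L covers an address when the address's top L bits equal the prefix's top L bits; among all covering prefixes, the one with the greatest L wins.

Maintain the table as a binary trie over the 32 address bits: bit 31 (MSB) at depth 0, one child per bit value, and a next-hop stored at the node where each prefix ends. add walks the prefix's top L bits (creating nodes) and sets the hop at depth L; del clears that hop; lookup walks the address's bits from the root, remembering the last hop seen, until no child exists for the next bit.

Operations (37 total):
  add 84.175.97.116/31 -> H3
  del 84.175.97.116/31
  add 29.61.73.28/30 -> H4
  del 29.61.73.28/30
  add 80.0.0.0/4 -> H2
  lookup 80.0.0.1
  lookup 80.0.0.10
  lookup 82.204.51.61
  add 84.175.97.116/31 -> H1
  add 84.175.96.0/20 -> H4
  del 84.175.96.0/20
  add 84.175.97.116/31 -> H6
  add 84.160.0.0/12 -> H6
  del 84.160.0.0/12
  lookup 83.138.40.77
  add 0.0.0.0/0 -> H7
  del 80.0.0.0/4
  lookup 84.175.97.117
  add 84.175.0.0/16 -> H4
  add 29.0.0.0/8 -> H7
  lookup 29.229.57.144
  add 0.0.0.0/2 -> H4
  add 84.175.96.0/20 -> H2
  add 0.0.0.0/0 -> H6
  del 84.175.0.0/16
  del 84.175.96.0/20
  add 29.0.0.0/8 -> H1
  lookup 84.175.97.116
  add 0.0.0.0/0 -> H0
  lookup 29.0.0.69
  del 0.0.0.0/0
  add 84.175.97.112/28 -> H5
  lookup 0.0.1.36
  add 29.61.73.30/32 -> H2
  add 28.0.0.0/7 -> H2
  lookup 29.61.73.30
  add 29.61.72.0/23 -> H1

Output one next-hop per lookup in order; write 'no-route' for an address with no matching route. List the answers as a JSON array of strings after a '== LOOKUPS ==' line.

Process each operation:
  + 84.175.97.116/31 (H3) depth=31
  - 84.175.97.116/31 clear@31
  + 29.61.73.28/30 (H4) depth=30
  - 29.61.73.28/30 clear@30
  + 80.0.0.0/4 (H2) depth=4
  ? 80.0.0.1  path d0:-→d1:-→d2:-→d3:-→d4:H2→d5:-  best=H2
  ? 80.0.0.10  path d0:-→d1:-→d2:-→d3:-→d4:H2→d5:-  best=H2
  ? 82.204.51.61  path d0:-→d1:-→d2:-→d3:-→d4:H2→d5:-  best=H2
  + 84.175.97.116/31 (H1) depth=31
  + 84.175.96.0/20 (H4) depth=20
  - 84.175.96.0/20 clear@20
  + 84.175.97.116/31 (H6) depth=31
  + 84.160.0.0/12 (H6) depth=12
  - 84.160.0.0/12 clear@12
  ? 83.138.40.77  path d0:-→d1:-→d2:-→d3:-→d4:H2→d5:-  best=H2
  + 0.0.0.0/0 (H7) depth=0
  - 80.0.0.0/4 clear@4
  ? 84.175.97.117  path d0:H7→d1:-→d2:-→d3:-→d4:-→d5:-→d6:-→d7:-→d8:-→d9:-→d10:-→d11:-→d12:-→d13:-→d14:-→d15:-→d16:-→d17:-→d18:-→d19:-→d20:-→d21:-→d22:-→d23:-→d24:-→d25:-→d26:-→d27:-→d28:-→d29:-→d30:-→d31:H6  best=H6
  + 84.175.0.0/16 (H4) depth=16
  + 29.0.0.0/8 (H7) depth=8
  ? 29.229.57.144  path d0:H7→d1:-→d2:-→d3:-→d4:-→d5:-→d6:-→d7:-→d8:H7  best=H7
  + 0.0.0.0/2 (H4) depth=2
  + 84.175.96.0/20 (H2) depth=20
  + 0.0.0.0/0 (H6) depth=0
  - 84.175.0.0/16 clear@16
  - 84.175.96.0/20 clear@20
  + 29.0.0.0/8 (H1) depth=8
  ? 84.175.97.116  path d0:H6→d1:-→d2:-→d3:-→d4:-→d5:-→d6:-→d7:-→d8:-→d9:-→d10:-→d11:-→d12:-→d13:-→d14:-→d15:-→d16:-→d17:-→d18:-→d19:-→d20:-→d21:-→d22:-→d23:-→d24:-→d25:-→d26:-→d27:-→d28:-→d29:-→d30:-→d31:H6  best=H6
  + 0.0.0.0/0 (H0) depth=0
  ? 29.0.0.69  path d0:H0→d1:-→d2:H4→d3:-→d4:-→d5:-→d6:-→d7:-→d8:H1→d9:-→d10:-  best=H1
  - 0.0.0.0/0 clear@0
  + 84.175.97.112/28 (H5) depth=28
  ? 0.0.1.36  path d0:-→d1:-→d2:H4→d3:-  best=H4
  + 29.61.73.30/32 (H2) depth=32
  + 28.0.0.0/7 (H2) depth=7
  ? 29.61.73.30  path d0:-→d1:-→d2:H4→d3:-→d4:-→d5:-→d6:-→d7:H2→d8:H1→d9:-→d10:-→d11:-→d12:-→d13:-→d14:-→d15:-→d16:-→d17:-→d18:-→d19:-→d20:-→d21:-→d22:-→d23:-→d24:-→d25:-→d26:-→d27:-→d28:-→d29:-→d30:-→d31:-→d32:H2  best=H2
  + 29.61.72.0/23 (H1) depth=23

== LOOKUPS ==
["H2","H2","H2","H2","H6","H7","H6","H1","H4","H2"]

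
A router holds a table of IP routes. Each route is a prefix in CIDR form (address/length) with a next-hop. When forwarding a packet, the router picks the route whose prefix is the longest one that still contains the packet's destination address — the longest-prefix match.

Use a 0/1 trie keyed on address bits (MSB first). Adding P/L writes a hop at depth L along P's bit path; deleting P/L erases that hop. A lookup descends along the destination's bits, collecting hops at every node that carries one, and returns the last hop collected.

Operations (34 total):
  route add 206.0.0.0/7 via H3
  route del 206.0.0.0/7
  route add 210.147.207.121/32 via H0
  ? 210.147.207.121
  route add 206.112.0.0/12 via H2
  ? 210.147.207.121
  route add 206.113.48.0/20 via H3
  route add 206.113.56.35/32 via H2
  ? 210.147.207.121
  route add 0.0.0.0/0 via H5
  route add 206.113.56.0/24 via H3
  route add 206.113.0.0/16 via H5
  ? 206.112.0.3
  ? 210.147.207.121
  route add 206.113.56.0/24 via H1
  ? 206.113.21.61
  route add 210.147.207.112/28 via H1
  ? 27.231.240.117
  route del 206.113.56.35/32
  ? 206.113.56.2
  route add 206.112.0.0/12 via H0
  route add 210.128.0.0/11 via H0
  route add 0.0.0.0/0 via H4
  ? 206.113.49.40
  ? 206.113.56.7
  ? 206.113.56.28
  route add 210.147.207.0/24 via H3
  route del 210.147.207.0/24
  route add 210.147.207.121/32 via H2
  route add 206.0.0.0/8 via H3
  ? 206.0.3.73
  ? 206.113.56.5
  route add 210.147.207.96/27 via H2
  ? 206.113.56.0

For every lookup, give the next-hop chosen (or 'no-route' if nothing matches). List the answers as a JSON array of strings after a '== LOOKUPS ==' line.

Trace:
  add 206.0.0.0/7 -> H3 at depth 7
  del 206.0.0.0/7 (clear depth 7)
  add 210.147.207.121/32 -> H0 at depth 32
  Q 210.147.207.121: descend 11010010100100111100111101111001 ; hops seen [H0] ; pick H0
  add 206.112.0.0/12 -> H2 at depth 12
  Q 210.147.207.121: descend 11010010100100111100111101111001 ; hops seen [H0] ; pick H0
  add 206.113.48.0/20 -> H3 at depth 20
  add 206.113.56.35/32 -> H2 at depth 32
  Q 210.147.207.121: descend 11010010100100111100111101111001 ; hops seen [H0] ; pick H0
  add 0.0.0.0/0 -> H5 at depth 0
  add 206.113.56.0/24 -> H3 at depth 24
  add 206.113.0.0/16 -> H5 at depth 16
  Q 206.112.0.3: descend 110011100111000 ; hops seen [H5,H2] ; pick H2
  Q 210.147.207.121: descend 11010010100100111100111101111001 ; hops seen [H5,H0] ; pick H0
  add 206.113.56.0/24 -> H1 at depth 24
  Q 206.113.21.61: descend 110011100111000100 ; hops seen [H5,H2,H5] ; pick H5
  add 210.147.207.112/28 -> H1 at depth 28
  Q 27.231.240.117: descend ε ; hops seen [H5] ; pick H5
  del 206.113.56.35/32 (clear depth 32)
  Q 206.113.56.2: descend 11001110011100010011100000 ; hops seen [H5,H2,H5,H3,H1] ; pick H1
  add 206.112.0.0/12 -> H0 at depth 12
  add 210.128.0.0/11 -> H0 at depth 11
  add 0.0.0.0/0 -> H4 at depth 0
  Q 206.113.49.40: descend 11001110011100010011 ; hops seen [H4,H0,H5,H3] ; pick H3
  Q 206.113.56.7: descend 11001110011100010011100000 ; hops seen [H4,H0,H5,H3,H1] ; pick H1
  Q 206.113.56.28: descend 11001110011100010011100000 ; hops seen [H4,H0,H5,H3,H1] ; pick H1
  add 210.147.207.0/24 -> H3 at depth 24
  del 210.147.207.0/24 (clear depth 24)
  add 210.147.207.121/32 -> H2 at depth 32
  add 206.0.0.0/8 -> H3 at depth 8
  Q 206.0.3.73: descend 110011100 ; hops seen [H4,H3] ; pick H3
  Q 206.113.56.5: descend 11001110011100010011100000 ; hops seen [H4,H3,H0,H5,H3,H1] ; pick H1
  add 210.147.207.96/27 -> H2 at depth 27
  Q 206.113.56.0: descend 11001110011100010011100000 ; hops seen [H4,H3,H0,H5,H3,H1] ; pick H1

== LOOKUPS ==
["H0","H0","H0","H2","H0","H5","H5","H1","H3","H1","H1","H3","H1","H1"]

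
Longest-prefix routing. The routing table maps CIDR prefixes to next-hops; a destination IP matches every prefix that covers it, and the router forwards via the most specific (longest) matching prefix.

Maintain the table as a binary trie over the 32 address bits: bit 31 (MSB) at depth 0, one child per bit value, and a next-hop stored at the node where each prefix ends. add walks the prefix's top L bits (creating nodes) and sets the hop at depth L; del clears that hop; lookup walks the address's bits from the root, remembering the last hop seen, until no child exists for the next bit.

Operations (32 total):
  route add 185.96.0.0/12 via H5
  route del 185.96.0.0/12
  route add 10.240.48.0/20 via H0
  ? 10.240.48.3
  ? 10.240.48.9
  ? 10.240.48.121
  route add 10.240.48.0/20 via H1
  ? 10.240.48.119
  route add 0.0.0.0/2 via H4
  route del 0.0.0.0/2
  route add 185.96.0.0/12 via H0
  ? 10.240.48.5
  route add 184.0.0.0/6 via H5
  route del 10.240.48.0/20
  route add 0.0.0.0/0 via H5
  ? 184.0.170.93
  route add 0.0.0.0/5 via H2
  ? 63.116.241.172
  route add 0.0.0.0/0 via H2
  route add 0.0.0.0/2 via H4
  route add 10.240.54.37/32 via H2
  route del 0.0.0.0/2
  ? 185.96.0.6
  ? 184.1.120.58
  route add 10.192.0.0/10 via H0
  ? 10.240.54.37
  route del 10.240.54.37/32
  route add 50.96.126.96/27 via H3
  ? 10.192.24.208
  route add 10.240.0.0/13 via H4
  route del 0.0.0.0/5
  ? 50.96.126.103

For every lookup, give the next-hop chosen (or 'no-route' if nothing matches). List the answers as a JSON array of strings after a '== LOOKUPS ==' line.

Trace:
  + 185.96.0.0/12 (H5) depth=12
  del 185.96.0.0/12 (clear depth 12)
  + 10.240.48.0/20 (H0) depth=20
  ? 10.240.48.3  path d0:-→d1:-→d2:-→d3:-→d4:-→d5:-→d6:-→d7:-→d8:-→d9:-→d10:-→d11:-→d12:-→d13:-→d14:-→d15:-→d16:-→d17:-→d18:-→d19:-→d20:H0  best=H0
  ? 10.240.48.9  path d0:-→d1:-→d2:-→d3:-→d4:-→d5:-→d6:-→d7:-→d8:-→d9:-→d10:-→d11:-→d12:-→d13:-→d14:-→d15:-→d16:-→d17:-→d18:-→d19:-→d20:H0  best=H0
  ? 10.240.48.121  path d0:-→d1:-→d2:-→d3:-→d4:-→d5:-→d6:-→d7:-→d8:-→d9:-→d10:-→d11:-→d12:-→d13:-→d14:-→d15:-→d16:-→d17:-→d18:-→d19:-→d20:H0  best=H0
  + 10.240.48.0/20 (H1) depth=20
  ? 10.240.48.119  path d0:-→d1:-→d2:-→d3:-→d4:-→d5:-→d6:-→d7:-→d8:-→d9:-→d10:-→d11:-→d12:-→d13:-→d14:-→d15:-→d16:-→d17:-→d18:-→d19:-→d20:H1  best=H1
  + 0.0.0.0/2 (H4) depth=2
  del 0.0.0.0/2 (clear depth 2)
  + 185.96.0.0/12 (H0) depth=12
  ? 10.240.48.5  path d0:-→d1:-→d2:-→d3:-→d4:-→d5:-→d6:-→d7:-→d8:-→d9:-→d10:-→d11:-→d12:-→d13:-→d14:-→d15:-→d16:-→d17:-→d18:-→d19:-→d20:H1  best=H1
  + 184.0.0.0/6 (H5) depth=6
  del 10.240.48.0/20 (clear depth 20)
  + 0.0.0.0/0 (H5) depth=0
  ? 184.0.170.93  path d0:H5→d1:-→d2:-→d3:-→d4:-→d5:-→d6:H5→d7:-  best=H5
  + 0.0.0.0/5 (H2) depth=5
  ? 63.116.241.172  path d0:H5→d1:-→d2:-  best=H5
  + 0.0.0.0/0 (H2) depth=0
  + 0.0.0.0/2 (H4) depth=2
  + 10.240.54.37/32 (H2) depth=32
  del 0.0.0.0/2 (clear depth 2)
  ? 185.96.0.6  path d0:H2→d1:-→d2:-→d3:-→d4:-→d5:-→d6:H5→d7:-→d8:-→d9:-→d10:-→d11:-→d12:H0  best=H0
  ? 184.1.120.58  path d0:H2→d1:-→d2:-→d3:-→d4:-→d5:-→d6:H5→d7:-  best=H5
  + 10.192.0.0/10 (H0) depth=10
  ? 10.240.54.37  path d0:H2→d1:-→d2:-→d3:-→d4:-→d5:-→d6:-→d7:-→d8:-→d9:-→d10:H0→d11:-→d12:-→d13:-→d14:-→d15:-→d16:-→d17:-→d18:-→d19:-→d20:-→d21:-→d22:-→d23:-→d24:-→d25:-→d26:-→d27:-→d28:-→d29:-→d30:-→d31:-→d32:H2  best=H2
  del 10.240.54.37/32 (clear depth 32)
  + 50.96.126.96/27 (H3) depth=27
  ? 10.192.24.208  path d0:H2→d1:-→d2:-→d3:-→d4:-→d5:-→d6:-→d7:-→d8:-→d9:-→d10:H0  best=H0
  + 10.240.0.0/13 (H4) depth=13
  del 0.0.0.0/5 (clear depth 5)
  ? 50.96.126.103  path d0:H2→d1:-→d2:-→d3:-→d4:-→d5:-→d6:-→d7:-→d8:-→d9:-→d10:-→d11:-→d12:-→d13:-→d14:-→d15:-→d16:-→d17:-→d18:-→d19:-→d20:-→d21:-→d22:-→d23:-→d24:-→d25:-→d26:-→d27:H3  best=H3

== LOOKUPS ==
["H0","H0","H0","H1","H1","H5","H5","H0","H5","H2","H0","H3"]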